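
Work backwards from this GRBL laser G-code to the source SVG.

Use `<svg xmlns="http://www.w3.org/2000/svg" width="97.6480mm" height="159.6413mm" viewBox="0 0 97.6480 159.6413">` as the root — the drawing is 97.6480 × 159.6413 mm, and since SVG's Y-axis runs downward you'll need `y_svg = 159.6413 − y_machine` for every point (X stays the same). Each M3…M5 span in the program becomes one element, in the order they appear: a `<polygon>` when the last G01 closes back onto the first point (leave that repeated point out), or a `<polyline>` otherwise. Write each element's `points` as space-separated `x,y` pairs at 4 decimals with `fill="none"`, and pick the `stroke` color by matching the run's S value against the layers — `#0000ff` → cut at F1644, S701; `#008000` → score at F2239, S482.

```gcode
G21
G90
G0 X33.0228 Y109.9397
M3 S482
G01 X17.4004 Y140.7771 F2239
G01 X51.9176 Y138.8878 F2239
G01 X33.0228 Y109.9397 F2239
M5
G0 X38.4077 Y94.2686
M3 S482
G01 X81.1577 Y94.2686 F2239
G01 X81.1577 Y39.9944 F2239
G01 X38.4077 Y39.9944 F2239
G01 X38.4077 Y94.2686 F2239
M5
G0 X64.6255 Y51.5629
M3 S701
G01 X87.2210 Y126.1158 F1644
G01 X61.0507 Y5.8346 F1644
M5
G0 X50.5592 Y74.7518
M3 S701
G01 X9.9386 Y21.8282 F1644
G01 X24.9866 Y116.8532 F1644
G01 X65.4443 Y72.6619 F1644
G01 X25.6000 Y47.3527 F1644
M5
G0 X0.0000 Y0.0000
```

y_svg = 159.6413 − y_m.

[1] S482→`#008000` (score); closed run; points: 33.0228,49.7016 17.4004,18.8642 51.9176,20.7535

[2] S482→`#008000` (score); closed run; points: 38.4077,65.3727 81.1577,65.3727 81.1577,119.6469 38.4077,119.6469

[3] S701→`#0000ff` (cut); open run; points: 64.6255,108.0784 87.2210,33.5255 61.0507,153.8067

[4] S701→`#0000ff` (cut); open run; points: 50.5592,84.8895 9.9386,137.8131 24.9866,42.7881 65.4443,86.9794 25.6000,112.2886

<svg xmlns="http://www.w3.org/2000/svg" width="97.6480mm" height="159.6413mm" viewBox="0 0 97.6480 159.6413">
  <polygon points="33.0228,49.7016 17.4004,18.8642 51.9176,20.7535" fill="none" stroke="#008000"/>
  <polygon points="38.4077,65.3727 81.1577,65.3727 81.1577,119.6469 38.4077,119.6469" fill="none" stroke="#008000"/>
  <polyline points="64.6255,108.0784 87.2210,33.5255 61.0507,153.8067" fill="none" stroke="#0000ff"/>
  <polyline points="50.5592,84.8895 9.9386,137.8131 24.9866,42.7881 65.4443,86.9794 25.6000,112.2886" fill="none" stroke="#0000ff"/>
</svg>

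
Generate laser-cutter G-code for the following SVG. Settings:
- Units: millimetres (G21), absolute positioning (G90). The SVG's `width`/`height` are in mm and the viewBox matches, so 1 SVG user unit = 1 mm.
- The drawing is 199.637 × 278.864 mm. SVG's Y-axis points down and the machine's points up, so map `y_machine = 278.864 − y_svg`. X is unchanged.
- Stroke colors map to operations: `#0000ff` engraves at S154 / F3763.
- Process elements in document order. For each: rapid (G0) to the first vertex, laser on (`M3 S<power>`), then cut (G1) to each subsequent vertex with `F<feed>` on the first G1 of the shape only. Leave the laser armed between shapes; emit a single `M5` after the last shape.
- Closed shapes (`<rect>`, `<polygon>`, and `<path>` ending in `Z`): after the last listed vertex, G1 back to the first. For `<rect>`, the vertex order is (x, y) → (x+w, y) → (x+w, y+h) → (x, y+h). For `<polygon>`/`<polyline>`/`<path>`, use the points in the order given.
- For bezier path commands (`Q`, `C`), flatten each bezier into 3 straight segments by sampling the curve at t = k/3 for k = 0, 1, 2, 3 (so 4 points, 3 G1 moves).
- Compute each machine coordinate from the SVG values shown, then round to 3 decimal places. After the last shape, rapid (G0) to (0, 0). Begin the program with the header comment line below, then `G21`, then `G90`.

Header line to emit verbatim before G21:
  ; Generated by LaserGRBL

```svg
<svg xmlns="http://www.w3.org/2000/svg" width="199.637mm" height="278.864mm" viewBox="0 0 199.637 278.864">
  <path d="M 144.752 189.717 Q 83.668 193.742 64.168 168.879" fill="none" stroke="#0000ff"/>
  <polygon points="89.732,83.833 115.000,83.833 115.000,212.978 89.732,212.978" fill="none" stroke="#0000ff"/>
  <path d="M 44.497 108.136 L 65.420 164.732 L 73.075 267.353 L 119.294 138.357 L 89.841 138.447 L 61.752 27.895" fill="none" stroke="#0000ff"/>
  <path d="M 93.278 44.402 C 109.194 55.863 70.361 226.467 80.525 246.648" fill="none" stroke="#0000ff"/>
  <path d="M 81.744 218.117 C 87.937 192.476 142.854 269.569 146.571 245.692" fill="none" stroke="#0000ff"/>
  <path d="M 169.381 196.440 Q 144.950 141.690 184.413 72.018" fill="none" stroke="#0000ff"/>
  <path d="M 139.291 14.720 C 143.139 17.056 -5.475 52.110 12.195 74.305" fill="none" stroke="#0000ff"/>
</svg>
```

; Generated by LaserGRBL
G21
G90
G0 X144.752 Y89.147
M3 S154
G1 X108.650 Y89.673 F3763
G1 X81.788 Y96.619
G1 X64.168 Y109.985
G0 X89.732 Y195.031
M3 S154
G1 X115.000 Y195.031 F3763
G1 X115.000 Y65.886
G1 X89.732 Y65.886
G1 X89.732 Y195.031
G0 X44.497 Y170.728
M3 S154
G1 X65.420 Y114.132 F3763
G1 X73.075 Y11.511
G1 X119.294 Y140.507
G1 X89.841 Y140.417
G1 X61.752 Y250.969
G0 X93.278 Y234.462
M3 S154
G1 X94.787 Y181.419 F3763
G1 X82.851 Y91.073
G1 X80.525 Y32.216
G0 X81.744 Y60.747
M3 S154
G1 X100.477 Y59.688 F3763
G1 X129.488 Y35.407
G1 X146.571 Y33.172
G0 X169.381 Y82.424
M3 S154
G1 X160.193 Y120.582 F3763
G1 X165.204 Y162.056
G1 X184.413 Y206.846
G0 X139.291 Y264.144
M3 S154
G1 X104.124 Y252.590 F3763
G1 X38.148 Y229.352
G1 X12.195 Y204.559
M5
G0 X0.000 Y0.000

viewBox `0 0 199.637 278.864` with mm width/height → 1 unit = 1 mm. Flip: y_m = 278.864 − y_svg.

**Shape 1** — `<path>` quadratic bezier, stroke `#0000ff` → engrave (S154, F3763). Control points (SVG): P0=(144.752,189.717), P1=(83.668,193.742), P2=(64.168,168.879); sampled at t=k/3. Machine vertices: (144.752,89.147) → (108.650,89.673) → (81.788,96.619) → (64.168,109.985). Open path.

**Shape 2** — `<polygon>` rectangle, stroke `#0000ff` → engrave (S154, F3763). Machine vertices: (89.732,195.031) → (115.000,195.031) → (115.000,65.886) → (89.732,65.886) → (89.732,195.031). Closed: final G1 returns to the first vertex.

**Shape 3** — `<path>` open polyline, stroke `#0000ff` → engrave (S154, F3763). Machine vertices: (44.497,170.728) → (65.420,114.132) → (73.075,11.511) → (119.294,140.507) → (89.841,140.417) → (61.752,250.969). Open path.

**Shape 4** — `<path>` cubic bezier, stroke `#0000ff` → engrave (S154, F3763). Control points (SVG): P0=(93.278,44.402), P1=(109.194,55.863), P2=(70.361,226.467), P3=(80.525,246.648); sampled at t=k/3. Machine vertices: (93.278,234.462) → (94.787,181.419) → (82.851,91.073) → (80.525,32.216). Open path.

**Shape 5** — `<path>` cubic bezier, stroke `#0000ff` → engrave (S154, F3763). Control points (SVG): P0=(81.744,218.117), P1=(87.937,192.476), P2=(142.854,269.569), P3=(146.571,245.692); sampled at t=k/3. Machine vertices: (81.744,60.747) → (100.477,59.688) → (129.488,35.407) → (146.571,33.172). Open path.

**Shape 6** — `<path>` quadratic bezier, stroke `#0000ff` → engrave (S154, F3763). Control points (SVG): P0=(169.381,196.440), P1=(144.950,141.690), P2=(184.413,72.018); sampled at t=k/3. Machine vertices: (169.381,82.424) → (160.193,120.582) → (165.204,162.056) → (184.413,206.846). Open path.

**Shape 7** — `<path>` cubic bezier, stroke `#0000ff` → engrave (S154, F3763). Control points (SVG): P0=(139.291,14.720), P1=(143.139,17.056), P2=(-5.475,52.110), P3=(12.195,74.305); sampled at t=k/3. Machine vertices: (139.291,264.144) → (104.124,252.590) → (38.148,229.352) → (12.195,204.559). Open path.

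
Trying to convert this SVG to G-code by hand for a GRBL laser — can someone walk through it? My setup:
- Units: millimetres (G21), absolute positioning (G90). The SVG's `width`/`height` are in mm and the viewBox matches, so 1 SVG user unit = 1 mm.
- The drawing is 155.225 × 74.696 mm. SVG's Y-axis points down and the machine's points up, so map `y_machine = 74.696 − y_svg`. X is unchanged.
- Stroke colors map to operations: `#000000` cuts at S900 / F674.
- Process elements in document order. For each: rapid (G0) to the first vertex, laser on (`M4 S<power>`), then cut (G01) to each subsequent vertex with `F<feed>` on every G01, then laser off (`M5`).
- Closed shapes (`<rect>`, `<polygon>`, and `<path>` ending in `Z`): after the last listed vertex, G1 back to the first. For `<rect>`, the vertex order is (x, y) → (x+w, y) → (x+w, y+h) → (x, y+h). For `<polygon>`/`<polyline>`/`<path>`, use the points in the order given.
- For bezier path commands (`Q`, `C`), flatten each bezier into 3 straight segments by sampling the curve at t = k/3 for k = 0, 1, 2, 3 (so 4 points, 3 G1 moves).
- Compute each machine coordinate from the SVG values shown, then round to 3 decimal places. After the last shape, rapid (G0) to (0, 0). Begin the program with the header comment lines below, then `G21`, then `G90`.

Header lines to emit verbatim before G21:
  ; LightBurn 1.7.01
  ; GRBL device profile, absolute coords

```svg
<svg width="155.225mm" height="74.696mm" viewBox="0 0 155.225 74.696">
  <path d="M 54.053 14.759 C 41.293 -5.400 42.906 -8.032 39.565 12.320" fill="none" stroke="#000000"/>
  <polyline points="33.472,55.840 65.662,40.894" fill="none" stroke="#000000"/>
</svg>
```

; LightBurn 1.7.01
; GRBL device profile, absolute coords
G21
G90
G0 X54.053 Y59.937
M4 S900
G01 X45.368 Y74.052 F674
G01 X41.970 Y75.269 F674
G01 X39.565 Y62.376 F674
M5
G0 X33.472 Y18.856
M4 S900
G01 X65.662 Y33.802 F674
M5
G0 X0.000 Y0.000

Since the viewBox matches the mm dimensions, user units are millimetres directly. The only transform is the Y-flip y_m = 74.696 − y_svg.

Shape 1 is a cubic bezier drawn with `<path>`. Its stroke #000000 means cut at S900, F674. After flipping Y the toolpath is (54.053,59.937) → (45.368,74.052) → (41.970,75.269) → (39.565,62.376).

Shape 2 is a line segment drawn with `<polyline>`. Its stroke #000000 means cut at S900, F674. After flipping Y the toolpath is (33.472,18.856) → (65.662,33.802).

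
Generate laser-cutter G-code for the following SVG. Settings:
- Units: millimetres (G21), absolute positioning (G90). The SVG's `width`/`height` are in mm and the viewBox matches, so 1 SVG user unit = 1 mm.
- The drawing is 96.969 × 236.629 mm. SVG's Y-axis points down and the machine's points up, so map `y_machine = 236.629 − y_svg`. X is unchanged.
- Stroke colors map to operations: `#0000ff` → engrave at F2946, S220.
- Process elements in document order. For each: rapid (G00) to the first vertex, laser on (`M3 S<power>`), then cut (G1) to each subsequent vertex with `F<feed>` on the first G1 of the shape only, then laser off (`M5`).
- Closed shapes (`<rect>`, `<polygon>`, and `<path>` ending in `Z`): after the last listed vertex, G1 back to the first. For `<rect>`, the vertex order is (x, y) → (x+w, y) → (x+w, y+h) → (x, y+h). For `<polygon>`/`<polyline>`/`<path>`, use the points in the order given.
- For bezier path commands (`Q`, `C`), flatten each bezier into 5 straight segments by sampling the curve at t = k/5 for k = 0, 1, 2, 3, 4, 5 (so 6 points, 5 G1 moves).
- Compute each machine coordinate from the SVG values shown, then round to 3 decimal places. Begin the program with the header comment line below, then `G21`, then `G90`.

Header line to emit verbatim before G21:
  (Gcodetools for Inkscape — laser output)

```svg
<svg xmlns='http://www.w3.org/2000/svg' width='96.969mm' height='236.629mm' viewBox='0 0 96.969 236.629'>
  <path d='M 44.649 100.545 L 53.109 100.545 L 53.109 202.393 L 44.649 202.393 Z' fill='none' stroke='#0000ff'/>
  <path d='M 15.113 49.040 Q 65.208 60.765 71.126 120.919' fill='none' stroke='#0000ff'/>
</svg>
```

(Gcodetools for Inkscape — laser output)
G21
G90
G00 X44.649 Y136.084
M3 S220
G1 X53.109 Y136.084 F2946
G1 X53.109 Y34.236
G1 X44.649 Y34.236
G1 X44.649 Y136.084
M5
G00 X15.113 Y187.589
M3 S220
G1 X33.384 Y180.962 F2946
G1 X48.121 Y170.460
G1 X59.323 Y156.085
G1 X66.992 Y137.834
G1 X71.126 Y115.710
M5

Since the viewBox matches the mm dimensions, user units are millimetres directly. The only transform is the Y-flip y_m = 236.629 − y_svg.

Shape 1 is a rectangle drawn with `<path>`. Its stroke #0000ff means engrave at S220, F2946. After flipping Y the toolpath is (44.649,136.084) → (53.109,136.084) → (53.109,34.236) → (44.649,34.236) → (44.649,136.084), returning to the start.

Shape 2 is a quadratic bezier drawn with `<path>`. Its stroke #0000ff means engrave at S220, F2946. After flipping Y the toolpath is (15.113,187.589) → (33.384,180.962) → (48.121,170.460) → (59.323,156.085) → (66.992,137.834) → (71.126,115.710).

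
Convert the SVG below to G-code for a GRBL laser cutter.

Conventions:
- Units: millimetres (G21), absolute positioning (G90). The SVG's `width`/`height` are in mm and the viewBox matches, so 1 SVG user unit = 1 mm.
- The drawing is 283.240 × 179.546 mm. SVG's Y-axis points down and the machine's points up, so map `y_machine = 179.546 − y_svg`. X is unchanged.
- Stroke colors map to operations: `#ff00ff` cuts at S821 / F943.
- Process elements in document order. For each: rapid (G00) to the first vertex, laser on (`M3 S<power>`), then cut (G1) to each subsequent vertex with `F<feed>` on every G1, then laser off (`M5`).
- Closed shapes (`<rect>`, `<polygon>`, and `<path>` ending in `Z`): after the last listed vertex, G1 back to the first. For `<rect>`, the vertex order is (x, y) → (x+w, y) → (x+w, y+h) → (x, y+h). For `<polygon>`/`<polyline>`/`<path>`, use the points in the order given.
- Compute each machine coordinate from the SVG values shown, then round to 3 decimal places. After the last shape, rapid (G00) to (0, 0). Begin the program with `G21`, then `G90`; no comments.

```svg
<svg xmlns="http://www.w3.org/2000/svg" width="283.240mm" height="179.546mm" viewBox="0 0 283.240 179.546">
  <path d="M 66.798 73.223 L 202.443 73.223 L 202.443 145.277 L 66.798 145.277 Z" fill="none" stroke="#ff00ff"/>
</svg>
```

G21
G90
G00 X66.798 Y106.323
M3 S821
G1 X202.443 Y106.323 F943
G1 X202.443 Y34.269 F943
G1 X66.798 Y34.269 F943
G1 X66.798 Y106.323 F943
M5
G00 X0.000 Y0.000

1 u = 1 mm; y_m = 179.546 − y.

[1] `<path>` rectangle, #ff00ff→cut S821 F943: (66.798,106.323) → (202.443,106.323) → (202.443,34.269) → (66.798,34.269) → (66.798,106.323) (closed)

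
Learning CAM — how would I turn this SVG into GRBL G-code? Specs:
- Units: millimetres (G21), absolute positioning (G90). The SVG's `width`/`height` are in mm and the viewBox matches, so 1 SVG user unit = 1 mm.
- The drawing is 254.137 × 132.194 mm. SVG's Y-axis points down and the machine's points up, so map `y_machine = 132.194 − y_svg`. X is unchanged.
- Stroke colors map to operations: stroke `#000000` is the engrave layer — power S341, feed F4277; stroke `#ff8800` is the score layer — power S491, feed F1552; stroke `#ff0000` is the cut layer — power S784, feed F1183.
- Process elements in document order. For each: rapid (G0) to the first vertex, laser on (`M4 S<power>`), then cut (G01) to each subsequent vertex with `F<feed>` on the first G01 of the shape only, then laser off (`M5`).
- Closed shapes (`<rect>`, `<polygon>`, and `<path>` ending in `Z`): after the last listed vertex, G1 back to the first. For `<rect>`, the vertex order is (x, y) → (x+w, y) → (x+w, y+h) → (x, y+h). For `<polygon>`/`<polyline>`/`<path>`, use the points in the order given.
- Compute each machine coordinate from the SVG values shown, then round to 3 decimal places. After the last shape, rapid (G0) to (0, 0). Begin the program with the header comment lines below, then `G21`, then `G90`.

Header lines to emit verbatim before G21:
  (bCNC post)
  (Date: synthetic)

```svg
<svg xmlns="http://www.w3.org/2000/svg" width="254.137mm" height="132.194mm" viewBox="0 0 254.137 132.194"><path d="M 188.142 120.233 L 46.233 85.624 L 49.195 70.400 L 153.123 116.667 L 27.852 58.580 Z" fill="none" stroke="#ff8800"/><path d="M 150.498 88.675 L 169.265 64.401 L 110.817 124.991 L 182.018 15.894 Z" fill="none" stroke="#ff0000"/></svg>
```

(bCNC post)
(Date: synthetic)
G21
G90
G0 X188.142 Y11.961
M4 S491
G01 X46.233 Y46.570 F1552
G01 X49.195 Y61.794
G01 X153.123 Y15.527
G01 X27.852 Y73.614
G01 X188.142 Y11.961
M5
G0 X150.498 Y43.519
M4 S784
G01 X169.265 Y67.793 F1183
G01 X110.817 Y7.203
G01 X182.018 Y116.300
G01 X150.498 Y43.519
M5
G0 X0.000 Y0.000

viewBox `0 0 254.137 132.194` with mm width/height → 1 unit = 1 mm. Flip: y_m = 132.194 − y_svg.

**Shape 1** — `<path>` closed polygon, stroke `#ff8800` → score (S491, F1552). Machine vertices: (188.142,11.961) → (46.233,46.570) → (49.195,61.794) → (153.123,15.527) → (27.852,73.614) → (188.142,11.961). Closed: final G1 returns to the first vertex.

**Shape 2** — `<path>` closed polygon, stroke `#ff0000` → cut (S784, F1183). Machine vertices: (150.498,43.519) → (169.265,67.793) → (110.817,7.203) → (182.018,116.300) → (150.498,43.519). Closed: final G1 returns to the first vertex.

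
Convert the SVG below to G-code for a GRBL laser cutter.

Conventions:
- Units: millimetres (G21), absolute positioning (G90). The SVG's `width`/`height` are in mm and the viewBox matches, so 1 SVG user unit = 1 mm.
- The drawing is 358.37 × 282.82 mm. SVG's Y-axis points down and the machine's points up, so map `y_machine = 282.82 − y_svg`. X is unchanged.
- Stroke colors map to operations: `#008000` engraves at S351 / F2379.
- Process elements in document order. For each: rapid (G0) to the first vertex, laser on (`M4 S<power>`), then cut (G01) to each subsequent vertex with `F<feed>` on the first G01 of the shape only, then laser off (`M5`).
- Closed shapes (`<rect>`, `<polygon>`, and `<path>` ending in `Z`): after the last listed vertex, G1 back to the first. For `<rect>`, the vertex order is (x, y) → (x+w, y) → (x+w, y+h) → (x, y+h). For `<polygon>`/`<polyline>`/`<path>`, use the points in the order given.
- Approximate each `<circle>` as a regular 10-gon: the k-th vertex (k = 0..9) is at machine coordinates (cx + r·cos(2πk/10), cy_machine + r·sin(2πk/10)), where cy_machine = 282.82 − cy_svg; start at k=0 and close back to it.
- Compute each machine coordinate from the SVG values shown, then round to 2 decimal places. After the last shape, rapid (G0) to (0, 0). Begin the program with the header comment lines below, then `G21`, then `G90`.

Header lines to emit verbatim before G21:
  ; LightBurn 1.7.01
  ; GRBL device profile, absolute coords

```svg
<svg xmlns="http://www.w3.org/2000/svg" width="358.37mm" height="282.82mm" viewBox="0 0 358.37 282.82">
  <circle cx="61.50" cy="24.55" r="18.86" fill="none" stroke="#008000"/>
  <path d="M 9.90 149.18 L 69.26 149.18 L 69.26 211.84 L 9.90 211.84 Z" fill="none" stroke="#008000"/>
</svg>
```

Since the viewBox matches the mm dimensions, user units are millimetres directly. The only transform is the Y-flip y_m = 282.82 − y_svg.

Shape 1 is a circle drawn with `<circle>`. Its stroke #008000 means engrave at S351, F2379. After flipping Y the toolpath is (80.36,258.27) → (76.76,269.36) → (67.33,276.21) → (55.67,276.21) → (46.24,269.36) → (42.64,258.27) → (46.24,247.18) → (55.67,240.33) → (67.33,240.33) → (76.76,247.18) → (80.36,258.27), returning to the start.

Shape 2 is a rectangle drawn with `<path>`. Its stroke #008000 means engrave at S351, F2379. After flipping Y the toolpath is (9.90,133.64) → (69.26,133.64) → (69.26,70.98) → (9.90,70.98) → (9.90,133.64), returning to the start.

; LightBurn 1.7.01
; GRBL device profile, absolute coords
G21
G90
G0 X80.36 Y258.27
M4 S351
G01 X76.76 Y269.36 F2379
G01 X67.33 Y276.21
G01 X55.67 Y276.21
G01 X46.24 Y269.36
G01 X42.64 Y258.27
G01 X46.24 Y247.18
G01 X55.67 Y240.33
G01 X67.33 Y240.33
G01 X76.76 Y247.18
G01 X80.36 Y258.27
M5
G0 X9.90 Y133.64
M4 S351
G01 X69.26 Y133.64 F2379
G01 X69.26 Y70.98
G01 X9.90 Y70.98
G01 X9.90 Y133.64
M5
G0 X0.00 Y0.00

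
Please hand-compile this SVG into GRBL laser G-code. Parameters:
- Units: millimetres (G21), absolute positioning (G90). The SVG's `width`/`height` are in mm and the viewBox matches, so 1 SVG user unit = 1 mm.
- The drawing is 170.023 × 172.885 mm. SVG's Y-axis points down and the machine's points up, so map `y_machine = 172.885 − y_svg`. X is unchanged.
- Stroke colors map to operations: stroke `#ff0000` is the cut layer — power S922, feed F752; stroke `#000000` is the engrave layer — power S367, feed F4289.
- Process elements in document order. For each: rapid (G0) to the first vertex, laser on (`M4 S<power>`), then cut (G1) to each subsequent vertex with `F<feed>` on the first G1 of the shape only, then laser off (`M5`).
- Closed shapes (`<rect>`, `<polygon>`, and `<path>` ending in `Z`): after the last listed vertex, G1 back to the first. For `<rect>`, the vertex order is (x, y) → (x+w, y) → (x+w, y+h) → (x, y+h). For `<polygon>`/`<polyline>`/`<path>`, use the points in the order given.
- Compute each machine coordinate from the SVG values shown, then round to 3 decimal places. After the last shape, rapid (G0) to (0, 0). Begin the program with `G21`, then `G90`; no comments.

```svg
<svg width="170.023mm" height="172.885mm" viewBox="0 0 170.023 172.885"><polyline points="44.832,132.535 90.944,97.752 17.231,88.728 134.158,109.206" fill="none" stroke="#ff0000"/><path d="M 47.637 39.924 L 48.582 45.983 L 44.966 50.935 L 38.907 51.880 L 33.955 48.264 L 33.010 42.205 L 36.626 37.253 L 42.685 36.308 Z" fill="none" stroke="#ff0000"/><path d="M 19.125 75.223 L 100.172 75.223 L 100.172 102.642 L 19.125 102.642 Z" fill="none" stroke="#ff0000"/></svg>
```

1 u = 1 mm; y_m = 172.885 − y.

[1] `<polyline>` open polyline, #ff0000→cut S922 F752: (44.832,40.350) → (90.944,75.133) → (17.231,84.157) → (134.158,63.679)

[2] `<path>` regular polygon, #ff0000→cut S922 F752: (47.637,132.961) → (48.582,126.902) → (44.966,121.950) → (38.907,121.005) → (33.955,124.621) → (33.010,130.680) → (36.626,135.632) → (42.685,136.577) → (47.637,132.961) (closed)

[3] `<path>` rectangle, #ff0000→cut S922 F752: (19.125,97.662) → (100.172,97.662) → (100.172,70.243) → (19.125,70.243) → (19.125,97.662) (closed)

G21
G90
G0 X44.832 Y40.350
M4 S922
G1 X90.944 Y75.133 F752
G1 X17.231 Y84.157
G1 X134.158 Y63.679
M5
G0 X47.637 Y132.961
M4 S922
G1 X48.582 Y126.902 F752
G1 X44.966 Y121.950
G1 X38.907 Y121.005
G1 X33.955 Y124.621
G1 X33.010 Y130.680
G1 X36.626 Y135.632
G1 X42.685 Y136.577
G1 X47.637 Y132.961
M5
G0 X19.125 Y97.662
M4 S922
G1 X100.172 Y97.662 F752
G1 X100.172 Y70.243
G1 X19.125 Y70.243
G1 X19.125 Y97.662
M5
G0 X0.000 Y0.000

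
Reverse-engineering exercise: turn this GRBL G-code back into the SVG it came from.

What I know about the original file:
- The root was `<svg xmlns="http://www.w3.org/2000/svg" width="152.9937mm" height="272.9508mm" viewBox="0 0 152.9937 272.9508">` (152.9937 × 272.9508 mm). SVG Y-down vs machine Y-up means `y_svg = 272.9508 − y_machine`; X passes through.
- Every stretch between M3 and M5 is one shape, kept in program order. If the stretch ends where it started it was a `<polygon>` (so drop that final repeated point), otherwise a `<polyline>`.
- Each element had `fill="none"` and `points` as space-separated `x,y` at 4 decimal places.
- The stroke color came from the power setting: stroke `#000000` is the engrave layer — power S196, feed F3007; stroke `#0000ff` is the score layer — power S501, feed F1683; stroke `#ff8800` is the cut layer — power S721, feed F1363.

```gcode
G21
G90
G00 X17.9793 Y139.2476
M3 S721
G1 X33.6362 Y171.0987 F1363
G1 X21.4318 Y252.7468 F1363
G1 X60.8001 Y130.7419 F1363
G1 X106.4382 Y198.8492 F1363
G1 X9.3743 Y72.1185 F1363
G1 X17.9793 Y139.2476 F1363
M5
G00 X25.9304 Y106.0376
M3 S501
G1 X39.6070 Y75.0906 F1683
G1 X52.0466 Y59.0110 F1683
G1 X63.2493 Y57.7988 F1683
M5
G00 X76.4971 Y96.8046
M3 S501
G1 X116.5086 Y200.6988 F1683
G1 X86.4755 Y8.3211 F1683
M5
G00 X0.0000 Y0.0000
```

<svg xmlns="http://www.w3.org/2000/svg" width="152.9937mm" height="272.9508mm" viewBox="0 0 152.9937 272.9508">
  <polygon points="17.9793,133.7032 33.6362,101.8521 21.4318,20.2040 60.8001,142.2089 106.4382,74.1016 9.3743,200.8323" fill="none" stroke="#ff8800"/>
  <polyline points="25.9304,166.9132 39.6070,197.8602 52.0466,213.9398 63.2493,215.1520" fill="none" stroke="#0000ff"/>
  <polyline points="76.4971,176.1462 116.5086,72.2520 86.4755,264.6297" fill="none" stroke="#0000ff"/>
</svg>

y_svg = 272.9508 − y_m.

[1] S721→`#ff8800` (cut); closed run; points: 17.9793,133.7032 33.6362,101.8521 21.4318,20.2040 60.8001,142.2089 106.4382,74.1016 9.3743,200.8323

[2] S501→`#0000ff` (score); open run; points: 25.9304,166.9132 39.6070,197.8602 52.0466,213.9398 63.2493,215.1520

[3] S501→`#0000ff` (score); open run; points: 76.4971,176.1462 116.5086,72.2520 86.4755,264.6297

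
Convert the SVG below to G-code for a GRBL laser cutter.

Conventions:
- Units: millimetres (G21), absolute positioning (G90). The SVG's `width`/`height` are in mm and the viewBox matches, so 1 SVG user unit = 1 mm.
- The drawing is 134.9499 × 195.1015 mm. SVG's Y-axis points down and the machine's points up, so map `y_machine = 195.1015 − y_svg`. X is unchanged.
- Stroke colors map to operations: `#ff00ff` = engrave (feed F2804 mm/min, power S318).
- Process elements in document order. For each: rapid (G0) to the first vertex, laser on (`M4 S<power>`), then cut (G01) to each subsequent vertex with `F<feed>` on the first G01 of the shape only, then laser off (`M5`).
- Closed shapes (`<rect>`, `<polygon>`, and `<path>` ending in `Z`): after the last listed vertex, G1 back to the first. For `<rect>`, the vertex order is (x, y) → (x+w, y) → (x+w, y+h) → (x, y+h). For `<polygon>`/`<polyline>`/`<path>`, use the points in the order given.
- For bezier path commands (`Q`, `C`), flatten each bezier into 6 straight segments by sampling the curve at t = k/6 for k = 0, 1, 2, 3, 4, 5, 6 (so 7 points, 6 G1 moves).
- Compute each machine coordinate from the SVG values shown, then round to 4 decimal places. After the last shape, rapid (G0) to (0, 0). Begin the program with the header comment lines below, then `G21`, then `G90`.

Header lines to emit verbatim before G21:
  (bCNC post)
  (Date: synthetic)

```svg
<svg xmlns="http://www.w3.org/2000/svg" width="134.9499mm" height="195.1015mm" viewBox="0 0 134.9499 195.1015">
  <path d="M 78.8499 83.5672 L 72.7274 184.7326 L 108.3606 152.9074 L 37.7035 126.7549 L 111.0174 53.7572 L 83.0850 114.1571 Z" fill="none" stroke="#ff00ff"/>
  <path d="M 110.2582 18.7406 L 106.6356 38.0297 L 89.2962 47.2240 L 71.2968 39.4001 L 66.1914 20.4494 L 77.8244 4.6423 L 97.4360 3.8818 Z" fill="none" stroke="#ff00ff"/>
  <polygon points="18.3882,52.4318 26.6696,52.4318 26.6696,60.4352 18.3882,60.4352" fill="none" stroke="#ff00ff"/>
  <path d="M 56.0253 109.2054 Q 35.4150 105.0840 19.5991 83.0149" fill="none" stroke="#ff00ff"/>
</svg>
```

(bCNC post)
(Date: synthetic)
G21
G90
G0 X78.8499 Y111.5343
M4 S318
G01 X72.7274 Y10.3689 F2804
G01 X108.3606 Y42.1941
G01 X37.7035 Y68.3466
G01 X111.0174 Y141.3443
G01 X83.0850 Y80.9444
G01 X78.8499 Y111.5343
M5
G0 X110.2582 Y176.3609
M4 S318
G01 X106.6356 Y157.0718 F2804
G01 X89.2962 Y147.8775
G01 X71.2968 Y155.7014
G01 X66.1914 Y174.6521
G01 X77.8244 Y190.4592
G01 X97.4360 Y191.2197
G01 X110.2582 Y176.3609
M5
G0 X18.3882 Y142.6697
M4 S318
G01 X26.6696 Y142.6697 F2804
G01 X26.6696 Y134.6663
G01 X18.3882 Y134.6663
G01 X18.3882 Y142.6697
M5
G0 X56.0253 Y85.8961
M4 S318
G01 X49.2884 Y87.7684 F2804
G01 X42.8178 Y90.6379
G01 X36.6136 Y94.5044
G01 X30.6757 Y99.3681
G01 X25.0042 Y105.2288
G01 X19.5991 Y112.0866
M5
G0 X0.0000 Y0.0000

viewBox `0 0 134.9499 195.1015` with mm width/height → 1 unit = 1 mm. Flip: y_m = 195.1015 − y_svg.

**Shape 1** — `<path>` closed polygon, stroke `#ff00ff` → engrave (S318, F2804). Machine vertices: (78.8499,111.5343) → (72.7274,10.3689) → (108.3606,42.1941) → (37.7035,68.3466) → (111.0174,141.3443) → (83.0850,80.9444) → (78.8499,111.5343). Closed: final G1 returns to the first vertex.

**Shape 2** — `<path>` regular polygon, stroke `#ff00ff` → engrave (S318, F2804). Machine vertices: (110.2582,176.3609) → (106.6356,157.0718) → (89.2962,147.8775) → (71.2968,155.7014) → (66.1914,174.6521) → (77.8244,190.4592) → (97.4360,191.2197) → (110.2582,176.3609). Closed: final G1 returns to the first vertex.

**Shape 3** — `<polygon>` rectangle, stroke `#ff00ff` → engrave (S318, F2804). Machine vertices: (18.3882,142.6697) → (26.6696,142.6697) → (26.6696,134.6663) → (18.3882,134.6663) → (18.3882,142.6697). Closed: final G1 returns to the first vertex.

**Shape 4** — `<path>` quadratic bezier, stroke `#ff00ff` → engrave (S318, F2804). Control points (SVG): P0=(56.0253,109.2054), P1=(35.4150,105.0840), P2=(19.5991,83.0149); sampled at t=k/6. Machine vertices: (56.0253,85.8961) → (49.2884,87.7684) → (42.8178,90.6379) → (36.6136,94.5044) → (30.6757,99.3681) → (25.0042,105.2288) → (19.5991,112.0866). Open path.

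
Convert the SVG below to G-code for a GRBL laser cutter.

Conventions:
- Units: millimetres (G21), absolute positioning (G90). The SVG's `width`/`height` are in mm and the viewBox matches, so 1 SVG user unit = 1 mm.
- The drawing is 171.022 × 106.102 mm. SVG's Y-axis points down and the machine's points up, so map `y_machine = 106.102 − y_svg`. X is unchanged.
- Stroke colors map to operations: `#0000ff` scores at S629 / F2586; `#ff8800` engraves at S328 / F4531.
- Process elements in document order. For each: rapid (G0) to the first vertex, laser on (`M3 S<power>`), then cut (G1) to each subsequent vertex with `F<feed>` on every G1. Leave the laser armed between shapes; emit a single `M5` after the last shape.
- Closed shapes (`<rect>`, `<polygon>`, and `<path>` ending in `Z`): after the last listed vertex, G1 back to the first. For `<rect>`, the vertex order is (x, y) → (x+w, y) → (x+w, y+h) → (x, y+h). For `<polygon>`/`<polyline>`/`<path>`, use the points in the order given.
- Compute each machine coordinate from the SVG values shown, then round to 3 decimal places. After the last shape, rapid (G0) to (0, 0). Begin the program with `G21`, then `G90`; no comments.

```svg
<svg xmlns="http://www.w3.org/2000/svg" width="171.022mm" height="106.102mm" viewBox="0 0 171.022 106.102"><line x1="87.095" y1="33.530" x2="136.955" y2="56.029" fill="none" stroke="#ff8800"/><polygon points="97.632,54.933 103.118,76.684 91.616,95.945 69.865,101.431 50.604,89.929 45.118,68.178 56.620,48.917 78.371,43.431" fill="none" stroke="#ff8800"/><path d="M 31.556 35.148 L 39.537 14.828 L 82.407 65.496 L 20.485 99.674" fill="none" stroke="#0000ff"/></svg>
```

Since the viewBox matches the mm dimensions, user units are millimetres directly. The only transform is the Y-flip y_m = 106.102 − y_svg.

Shape 1 is a line segment drawn with `<line>`. Its stroke #ff8800 means engrave at S328, F4531. After flipping Y the toolpath is (87.095,72.572) → (136.955,50.073).

Shape 2 is a regular polygon drawn with `<polygon>`. Its stroke #ff8800 means engrave at S328, F4531. After flipping Y the toolpath is (97.632,51.169) → (103.118,29.418) → (91.616,10.157) → (69.865,4.671) → (50.604,16.173) → (45.118,37.924) → (56.620,57.185) → (78.371,62.671) → (97.632,51.169), returning to the start.

Shape 3 is a open polyline drawn with `<path>`. Its stroke #0000ff means score at S629, F2586. After flipping Y the toolpath is (31.556,70.954) → (39.537,91.274) → (82.407,40.606) → (20.485,6.428).

G21
G90
G0 X87.095 Y72.572
M3 S328
G1 X136.955 Y50.073 F4531
G0 X97.632 Y51.169
M3 S328
G1 X103.118 Y29.418 F4531
G1 X91.616 Y10.157 F4531
G1 X69.865 Y4.671 F4531
G1 X50.604 Y16.173 F4531
G1 X45.118 Y37.924 F4531
G1 X56.620 Y57.185 F4531
G1 X78.371 Y62.671 F4531
G1 X97.632 Y51.169 F4531
G0 X31.556 Y70.954
M3 S629
G1 X39.537 Y91.274 F2586
G1 X82.407 Y40.606 F2586
G1 X20.485 Y6.428 F2586
M5
G0 X0.000 Y0.000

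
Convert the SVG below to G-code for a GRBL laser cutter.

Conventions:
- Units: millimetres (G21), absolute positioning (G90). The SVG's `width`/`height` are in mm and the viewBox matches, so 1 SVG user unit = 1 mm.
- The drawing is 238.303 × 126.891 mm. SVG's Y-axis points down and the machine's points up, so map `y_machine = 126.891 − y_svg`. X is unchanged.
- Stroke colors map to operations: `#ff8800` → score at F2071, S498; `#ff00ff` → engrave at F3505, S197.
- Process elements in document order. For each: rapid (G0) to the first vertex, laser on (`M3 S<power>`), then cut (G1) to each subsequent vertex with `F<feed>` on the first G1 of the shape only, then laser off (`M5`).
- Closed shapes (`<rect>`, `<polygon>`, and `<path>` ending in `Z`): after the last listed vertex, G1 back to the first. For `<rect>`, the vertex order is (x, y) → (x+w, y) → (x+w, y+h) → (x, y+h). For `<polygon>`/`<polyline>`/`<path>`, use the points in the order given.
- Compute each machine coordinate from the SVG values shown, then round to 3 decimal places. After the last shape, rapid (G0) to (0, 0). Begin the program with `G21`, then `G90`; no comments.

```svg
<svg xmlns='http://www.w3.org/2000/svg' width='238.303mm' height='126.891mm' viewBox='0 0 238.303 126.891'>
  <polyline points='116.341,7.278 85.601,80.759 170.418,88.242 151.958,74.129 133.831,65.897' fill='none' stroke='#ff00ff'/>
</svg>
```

Since the viewBox matches the mm dimensions, user units are millimetres directly. The only transform is the Y-flip y_m = 126.891 − y_svg.

Shape 1 is a open polyline drawn with `<polyline>`. Its stroke #ff00ff means engrave at S197, F3505. After flipping Y the toolpath is (116.341,119.613) → (85.601,46.132) → (170.418,38.649) → (151.958,52.762) → (133.831,60.994).

G21
G90
G0 X116.341 Y119.613
M3 S197
G1 X85.601 Y46.132 F3505
G1 X170.418 Y38.649
G1 X151.958 Y52.762
G1 X133.831 Y60.994
M5
G0 X0.000 Y0.000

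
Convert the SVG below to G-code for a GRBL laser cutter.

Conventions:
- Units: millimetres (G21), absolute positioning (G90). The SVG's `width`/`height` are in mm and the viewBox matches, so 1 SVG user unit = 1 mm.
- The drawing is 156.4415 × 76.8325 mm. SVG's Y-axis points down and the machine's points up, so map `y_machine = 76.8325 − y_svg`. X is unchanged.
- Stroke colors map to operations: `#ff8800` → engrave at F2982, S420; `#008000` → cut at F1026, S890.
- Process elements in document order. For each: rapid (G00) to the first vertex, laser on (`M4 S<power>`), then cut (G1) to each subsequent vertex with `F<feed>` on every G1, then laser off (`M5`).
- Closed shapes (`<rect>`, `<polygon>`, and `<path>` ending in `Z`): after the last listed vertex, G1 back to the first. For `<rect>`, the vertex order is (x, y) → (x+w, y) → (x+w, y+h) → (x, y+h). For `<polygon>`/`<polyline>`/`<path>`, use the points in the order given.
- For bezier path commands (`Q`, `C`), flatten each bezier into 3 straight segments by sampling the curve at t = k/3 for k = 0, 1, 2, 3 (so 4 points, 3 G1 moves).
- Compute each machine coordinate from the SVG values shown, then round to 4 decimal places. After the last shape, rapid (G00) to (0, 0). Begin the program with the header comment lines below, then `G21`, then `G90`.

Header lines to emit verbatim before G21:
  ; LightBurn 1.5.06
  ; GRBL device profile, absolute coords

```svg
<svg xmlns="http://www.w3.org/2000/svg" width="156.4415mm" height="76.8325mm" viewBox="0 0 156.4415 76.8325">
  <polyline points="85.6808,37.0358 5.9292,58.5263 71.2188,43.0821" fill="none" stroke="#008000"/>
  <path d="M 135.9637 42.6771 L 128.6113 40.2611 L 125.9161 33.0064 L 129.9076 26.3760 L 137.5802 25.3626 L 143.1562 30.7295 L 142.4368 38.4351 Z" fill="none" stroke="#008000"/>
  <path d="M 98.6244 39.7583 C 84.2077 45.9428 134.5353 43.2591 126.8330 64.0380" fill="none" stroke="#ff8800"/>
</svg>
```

Since the viewBox matches the mm dimensions, user units are millimetres directly. The only transform is the Y-flip y_m = 76.8325 − y_svg.

Shape 1 is a open polyline drawn with `<polyline>`. Its stroke #008000 means cut at S890, F1026. After flipping Y the toolpath is (85.6808,39.7967) → (5.9292,18.3062) → (71.2188,33.7504).

Shape 2 is a regular polygon drawn with `<path>`. Its stroke #008000 means cut at S890, F1026. After flipping Y the toolpath is (135.9637,34.1554) → (128.6113,36.5714) → (125.9161,43.8261) → (129.9076,50.4565) → (137.5802,51.4699) → (143.1562,46.1030) → (142.4368,38.3974) → (135.9637,34.1554), returning to the start.

Shape 3 is a cubic bezier drawn with `<path>`. Its stroke #ff8800 means engrave at S420, F2982. After flipping Y the toolpath is (98.6244,37.0742) → (101.2419,32.6483) → (119.7392,26.9500) → (126.8330,12.7945).

; LightBurn 1.5.06
; GRBL device profile, absolute coords
G21
G90
G00 X85.6808 Y39.7967
M4 S890
G1 X5.9292 Y18.3062 F1026
G1 X71.2188 Y33.7504 F1026
M5
G00 X135.9637 Y34.1554
M4 S890
G1 X128.6113 Y36.5714 F1026
G1 X125.9161 Y43.8261 F1026
G1 X129.9076 Y50.4565 F1026
G1 X137.5802 Y51.4699 F1026
G1 X143.1562 Y46.1030 F1026
G1 X142.4368 Y38.3974 F1026
G1 X135.9637 Y34.1554 F1026
M5
G00 X98.6244 Y37.0742
M4 S420
G1 X101.2419 Y32.6483 F2982
G1 X119.7392 Y26.9500 F2982
G1 X126.8330 Y12.7945 F2982
M5
G00 X0.0000 Y0.0000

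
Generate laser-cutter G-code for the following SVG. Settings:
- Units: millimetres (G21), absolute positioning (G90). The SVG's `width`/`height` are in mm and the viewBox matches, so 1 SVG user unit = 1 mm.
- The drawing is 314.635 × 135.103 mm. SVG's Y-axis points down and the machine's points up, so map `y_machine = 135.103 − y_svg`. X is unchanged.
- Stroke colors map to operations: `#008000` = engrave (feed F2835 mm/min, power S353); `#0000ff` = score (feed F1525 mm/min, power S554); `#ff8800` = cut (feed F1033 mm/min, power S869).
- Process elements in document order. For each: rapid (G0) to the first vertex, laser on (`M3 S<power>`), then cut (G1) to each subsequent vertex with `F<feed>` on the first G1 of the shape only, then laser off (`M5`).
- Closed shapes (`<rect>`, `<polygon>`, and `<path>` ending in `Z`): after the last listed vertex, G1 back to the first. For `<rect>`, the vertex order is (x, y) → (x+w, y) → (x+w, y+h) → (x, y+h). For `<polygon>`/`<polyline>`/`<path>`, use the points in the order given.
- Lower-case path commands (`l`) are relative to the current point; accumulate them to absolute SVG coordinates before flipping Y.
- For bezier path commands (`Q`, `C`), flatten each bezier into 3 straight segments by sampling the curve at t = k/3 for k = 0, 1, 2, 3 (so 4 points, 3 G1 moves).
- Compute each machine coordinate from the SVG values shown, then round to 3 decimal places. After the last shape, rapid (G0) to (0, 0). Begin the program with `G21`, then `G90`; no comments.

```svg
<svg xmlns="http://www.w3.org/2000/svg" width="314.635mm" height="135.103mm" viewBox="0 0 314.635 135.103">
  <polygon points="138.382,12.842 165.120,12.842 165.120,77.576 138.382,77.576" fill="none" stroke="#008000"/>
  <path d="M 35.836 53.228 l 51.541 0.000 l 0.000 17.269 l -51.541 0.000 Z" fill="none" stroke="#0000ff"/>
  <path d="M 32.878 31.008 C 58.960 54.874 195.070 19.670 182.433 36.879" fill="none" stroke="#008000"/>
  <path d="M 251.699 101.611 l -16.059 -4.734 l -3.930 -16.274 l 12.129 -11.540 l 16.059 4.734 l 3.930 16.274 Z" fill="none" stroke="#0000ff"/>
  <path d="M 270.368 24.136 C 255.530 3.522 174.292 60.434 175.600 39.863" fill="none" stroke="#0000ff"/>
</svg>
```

viewBox `0 0 314.635 135.103` with mm width/height → 1 unit = 1 mm. Flip: y_m = 135.103 − y_svg.

**Shape 1** — `<polygon>` rectangle, stroke `#008000` → engrave (S353, F2835). Machine vertices: (138.382,122.261) → (165.120,122.261) → (165.120,57.527) → (138.382,57.527) → (138.382,122.261). Closed: final G1 returns to the first vertex.

**Shape 2** — `<path>` rectangle, stroke `#0000ff` → score (S554, F1525). Machine vertices: (35.836,81.875) → (87.377,81.875) → (87.377,64.606) → (35.836,64.606) → (35.836,81.875). Closed: final G1 returns to the first vertex.

**Shape 3** — `<path>` cubic bezier, stroke `#008000` → engrave (S353, F2835). Control points (SVG): P0=(32.878,31.008), P1=(58.960,54.874), P2=(195.070,19.670), P3=(182.433,36.879); sampled at t=k/3. Machine vertices: (32.878,104.095) → (86.052,95.790) → (155.072,102.091) → (182.433,98.224). Open path.

**Shape 4** — `<path>` regular polygon, stroke `#0000ff` → score (S554, F1525). Machine vertices: (251.699,33.492) → (235.640,38.226) → (231.710,54.500) → (243.839,66.040) → (259.898,61.306) → (263.828,45.032) → (251.699,33.492). Closed: final G1 returns to the first vertex.

**Shape 5** — `<path>` cubic bezier, stroke `#0000ff` → score (S554, F1525). Control points (SVG): P0=(270.368,24.136), P1=(255.530,3.522), P2=(174.292,60.434), P3=(175.600,39.863); sampled at t=k/3. Machine vertices: (270.368,110.967) → (238.913,111.480) → (196.291,94.756) → (175.600,95.240). Open path.

G21
G90
G0 X138.382 Y122.261
M3 S353
G1 X165.120 Y122.261 F2835
G1 X165.120 Y57.527
G1 X138.382 Y57.527
G1 X138.382 Y122.261
M5
G0 X35.836 Y81.875
M3 S554
G1 X87.377 Y81.875 F1525
G1 X87.377 Y64.606
G1 X35.836 Y64.606
G1 X35.836 Y81.875
M5
G0 X32.878 Y104.095
M3 S353
G1 X86.052 Y95.790 F2835
G1 X155.072 Y102.091
G1 X182.433 Y98.224
M5
G0 X251.699 Y33.492
M3 S554
G1 X235.640 Y38.226 F1525
G1 X231.710 Y54.500
G1 X243.839 Y66.040
G1 X259.898 Y61.306
G1 X263.828 Y45.032
G1 X251.699 Y33.492
M5
G0 X270.368 Y110.967
M3 S554
G1 X238.913 Y111.480 F1525
G1 X196.291 Y94.756
G1 X175.600 Y95.240
M5
G0 X0.000 Y0.000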